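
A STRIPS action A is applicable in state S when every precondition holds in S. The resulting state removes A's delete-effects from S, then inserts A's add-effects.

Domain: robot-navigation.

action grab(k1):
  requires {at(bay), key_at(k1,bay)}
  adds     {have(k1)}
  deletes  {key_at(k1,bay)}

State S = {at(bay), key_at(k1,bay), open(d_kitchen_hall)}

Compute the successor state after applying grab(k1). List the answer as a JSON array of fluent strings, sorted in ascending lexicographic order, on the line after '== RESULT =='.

Progress:
  pre ⊆ S: {at(bay), key_at(k1,bay)} ⊆ S  — applicable
  S \ del = {at(bay), open(d_kitchen_hall)}
  ∪ add   = {at(bay), have(k1), open(d_kitchen_hall)}

== RESULT ==
["at(bay)", "have(k1)", "open(d_kitchen_hall)"]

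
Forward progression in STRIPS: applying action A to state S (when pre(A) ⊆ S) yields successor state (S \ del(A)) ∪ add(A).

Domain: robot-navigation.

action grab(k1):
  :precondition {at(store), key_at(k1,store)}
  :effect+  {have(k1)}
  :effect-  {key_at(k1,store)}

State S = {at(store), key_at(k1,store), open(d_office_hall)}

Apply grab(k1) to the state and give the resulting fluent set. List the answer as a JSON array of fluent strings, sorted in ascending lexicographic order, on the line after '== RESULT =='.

Compute (S \ del) ∪ add:
  pre ⊆ S: {at(store), key_at(k1,store)} ⊆ S  — applicable
  S \ del = {at(store), open(d_office_hall)}
  ∪ add   = {at(store), have(k1), open(d_office_hall)}

== RESULT ==
["at(store)", "have(k1)", "open(d_office_hall)"]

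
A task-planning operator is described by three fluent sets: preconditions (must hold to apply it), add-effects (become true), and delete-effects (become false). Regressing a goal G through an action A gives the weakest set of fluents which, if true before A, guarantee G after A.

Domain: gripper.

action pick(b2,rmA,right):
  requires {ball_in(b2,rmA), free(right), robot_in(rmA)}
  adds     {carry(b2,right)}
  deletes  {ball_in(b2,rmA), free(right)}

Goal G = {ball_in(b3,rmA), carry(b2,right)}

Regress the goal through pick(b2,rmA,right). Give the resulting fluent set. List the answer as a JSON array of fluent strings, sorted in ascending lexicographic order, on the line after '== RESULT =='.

Compute (G \ add) ∪ pre:
  G ∩ del = {}  (empty — regression defined)
  G \ add = {ball_in(b3,rmA), carry(b2,right)} \ {carry(b2,right)} = {ball_in(b3,rmA)}
  ∪ pre   = {ball_in(b3,rmA)} ∪ {ball_in(b2,rmA), free(right), robot_in(rmA)}
          = {ball_in(b2,rmA), ball_in(b3,rmA), free(right), robot_in(rmA)}

== RESULT ==
["ball_in(b2,rmA)", "ball_in(b3,rmA)", "free(right)", "robot_in(rmA)"]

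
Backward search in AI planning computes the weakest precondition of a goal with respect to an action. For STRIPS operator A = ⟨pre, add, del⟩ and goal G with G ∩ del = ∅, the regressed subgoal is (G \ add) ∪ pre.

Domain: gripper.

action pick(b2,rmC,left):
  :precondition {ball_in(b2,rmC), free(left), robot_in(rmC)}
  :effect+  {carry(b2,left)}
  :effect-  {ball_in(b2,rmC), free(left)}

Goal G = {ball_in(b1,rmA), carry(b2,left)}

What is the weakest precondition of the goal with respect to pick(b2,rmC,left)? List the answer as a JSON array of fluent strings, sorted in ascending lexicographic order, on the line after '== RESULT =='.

Regress:
  G ∩ del = {}  (empty — regression defined)
  G \ add = {ball_in(b1,rmA), carry(b2,left)} \ {carry(b2,left)} = {ball_in(b1,rmA)}
  ∪ pre   = {ball_in(b1,rmA)} ∪ {ball_in(b2,rmC), free(left), robot_in(rmC)}
          = {ball_in(b1,rmA), ball_in(b2,rmC), free(left), robot_in(rmC)}

== RESULT ==
["ball_in(b1,rmA)", "ball_in(b2,rmC)", "free(left)", "robot_in(rmC)"]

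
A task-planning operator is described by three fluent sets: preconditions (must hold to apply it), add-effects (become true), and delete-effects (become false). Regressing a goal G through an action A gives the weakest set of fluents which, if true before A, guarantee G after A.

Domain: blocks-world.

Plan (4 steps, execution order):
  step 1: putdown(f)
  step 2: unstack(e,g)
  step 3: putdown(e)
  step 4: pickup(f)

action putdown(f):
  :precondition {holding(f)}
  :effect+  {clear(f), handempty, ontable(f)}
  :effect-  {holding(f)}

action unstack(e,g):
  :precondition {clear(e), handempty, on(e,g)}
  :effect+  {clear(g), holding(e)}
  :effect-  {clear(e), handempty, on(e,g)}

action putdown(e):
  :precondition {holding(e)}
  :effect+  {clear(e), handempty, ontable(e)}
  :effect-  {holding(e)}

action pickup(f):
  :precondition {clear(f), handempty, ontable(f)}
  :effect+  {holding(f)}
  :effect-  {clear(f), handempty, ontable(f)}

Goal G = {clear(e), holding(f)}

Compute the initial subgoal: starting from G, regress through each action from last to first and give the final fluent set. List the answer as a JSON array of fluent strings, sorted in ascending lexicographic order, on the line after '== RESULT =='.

Work backward from the goal:
  through step 4 (pickup(f)): drop {holding(f)}, keep {clear(e)}, require {clear(f), handempty, ontable(f)}
    → {clear(e), clear(f), handempty, ontable(f)}
  through step 3 (putdown(e)): drop {clear(e), handempty}, keep {clear(f), ontable(f)}, require {holding(e)}
    → {clear(f), holding(e), ontable(f)}
  through step 2 (unstack(e,g)): drop {holding(e)}, keep {clear(f), ontable(f)}, require {clear(e), handempty, on(e,g)}
    → {clear(e), clear(f), handempty, on(e,g), ontable(f)}
  through step 1 (putdown(f)): drop {clear(f), handempty, ontable(f)}, keep {clear(e), on(e,g)}, require {holding(f)}
    → {clear(e), holding(f), on(e,g)}

== RESULT ==
["clear(e)", "holding(f)", "on(e,g)"]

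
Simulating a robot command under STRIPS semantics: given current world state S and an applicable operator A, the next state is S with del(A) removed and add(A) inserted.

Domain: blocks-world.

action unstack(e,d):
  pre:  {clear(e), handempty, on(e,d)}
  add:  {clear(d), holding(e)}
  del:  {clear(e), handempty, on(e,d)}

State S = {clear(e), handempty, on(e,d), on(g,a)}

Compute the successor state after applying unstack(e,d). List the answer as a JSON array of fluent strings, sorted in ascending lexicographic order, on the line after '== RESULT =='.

Progress:
  pre ⊆ S: {clear(e), handempty, on(e,d)} ⊆ S  — applicable
  S \ del = {on(g,a)}
  ∪ add   = {clear(d), holding(e), on(g,a)}

== RESULT ==
["clear(d)", "holding(e)", "on(g,a)"]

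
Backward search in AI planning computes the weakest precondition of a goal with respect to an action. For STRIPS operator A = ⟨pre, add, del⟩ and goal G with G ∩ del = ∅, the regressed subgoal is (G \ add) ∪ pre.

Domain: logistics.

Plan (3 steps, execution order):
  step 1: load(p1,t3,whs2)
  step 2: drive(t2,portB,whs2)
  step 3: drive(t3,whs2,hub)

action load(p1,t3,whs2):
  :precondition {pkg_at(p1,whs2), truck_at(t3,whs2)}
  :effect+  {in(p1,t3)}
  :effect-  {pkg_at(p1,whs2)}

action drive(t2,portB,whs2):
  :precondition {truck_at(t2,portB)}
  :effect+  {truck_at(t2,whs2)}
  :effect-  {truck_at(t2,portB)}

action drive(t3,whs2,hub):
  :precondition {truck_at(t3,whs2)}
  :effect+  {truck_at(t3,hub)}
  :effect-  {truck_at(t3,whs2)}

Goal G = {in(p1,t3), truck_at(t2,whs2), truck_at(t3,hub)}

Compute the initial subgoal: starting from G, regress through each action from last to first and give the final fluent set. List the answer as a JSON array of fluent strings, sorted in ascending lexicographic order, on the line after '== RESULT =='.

Work backward from the goal:
  through step 3 (drive(t3,whs2,hub)): drop {truck_at(t3,hub)}, keep {in(p1,t3), truck_at(t2,whs2)}, require {truck_at(t3,whs2)}
    → {in(p1,t3), truck_at(t2,whs2), truck_at(t3,whs2)}
  through step 2 (drive(t2,portB,whs2)): drop {truck_at(t2,whs2)}, keep {in(p1,t3), truck_at(t3,whs2)}, require {truck_at(t2,portB)}
    → {in(p1,t3), truck_at(t2,portB), truck_at(t3,whs2)}
  through step 1 (load(p1,t3,whs2)): drop {in(p1,t3)}, keep {truck_at(t2,portB), truck_at(t3,whs2)}, require {pkg_at(p1,whs2), truck_at(t3,whs2)}
    → {pkg_at(p1,whs2), truck_at(t2,portB), truck_at(t3,whs2)}

== RESULT ==
["pkg_at(p1,whs2)", "truck_at(t2,portB)", "truck_at(t3,whs2)"]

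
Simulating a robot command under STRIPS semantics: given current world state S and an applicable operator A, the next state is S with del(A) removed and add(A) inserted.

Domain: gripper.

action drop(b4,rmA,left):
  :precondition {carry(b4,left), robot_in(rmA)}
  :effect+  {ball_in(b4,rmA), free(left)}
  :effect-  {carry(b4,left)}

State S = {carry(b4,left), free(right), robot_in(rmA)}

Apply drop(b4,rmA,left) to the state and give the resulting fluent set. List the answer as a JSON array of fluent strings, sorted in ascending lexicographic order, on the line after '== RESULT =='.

Progress:
  pre ⊆ S: {carry(b4,left), robot_in(rmA)} ⊆ S  — applicable
  S \ del = {free(right), robot_in(rmA)}
  ∪ add   = {ball_in(b4,rmA), free(left), free(right), robot_in(rmA)}

== RESULT ==
["ball_in(b4,rmA)", "free(left)", "free(right)", "robot_in(rmA)"]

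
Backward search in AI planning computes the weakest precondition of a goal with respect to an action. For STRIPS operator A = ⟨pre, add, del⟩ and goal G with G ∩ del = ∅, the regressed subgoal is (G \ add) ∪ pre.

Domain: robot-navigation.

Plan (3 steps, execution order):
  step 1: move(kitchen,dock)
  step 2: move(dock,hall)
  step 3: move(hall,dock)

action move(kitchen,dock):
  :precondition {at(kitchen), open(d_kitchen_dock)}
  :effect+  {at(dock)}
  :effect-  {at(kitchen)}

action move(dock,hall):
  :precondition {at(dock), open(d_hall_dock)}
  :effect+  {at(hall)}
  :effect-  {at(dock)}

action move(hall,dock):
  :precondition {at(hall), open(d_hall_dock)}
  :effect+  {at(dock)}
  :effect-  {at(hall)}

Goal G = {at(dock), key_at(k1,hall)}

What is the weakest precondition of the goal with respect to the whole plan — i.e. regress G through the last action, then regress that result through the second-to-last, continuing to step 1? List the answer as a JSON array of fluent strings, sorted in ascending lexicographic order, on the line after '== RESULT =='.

Work backward from the goal:
  through step 3 (move(hall,dock)): drop {at(dock)}, keep {key_at(k1,hall)}, require {at(hall), open(d_hall_dock)}
    → {at(hall), key_at(k1,hall), open(d_hall_dock)}
  through step 2 (move(dock,hall)): drop {at(hall)}, keep {key_at(k1,hall), open(d_hall_dock)}, require {at(dock), open(d_hall_dock)}
    → {at(dock), key_at(k1,hall), open(d_hall_dock)}
  through step 1 (move(kitchen,dock)): drop {at(dock)}, keep {key_at(k1,hall), open(d_hall_dock)}, require {at(kitchen), open(d_kitchen_dock)}
    → {at(kitchen), key_at(k1,hall), open(d_hall_dock), open(d_kitchen_dock)}

== RESULT ==
["at(kitchen)", "key_at(k1,hall)", "open(d_hall_dock)", "open(d_kitchen_dock)"]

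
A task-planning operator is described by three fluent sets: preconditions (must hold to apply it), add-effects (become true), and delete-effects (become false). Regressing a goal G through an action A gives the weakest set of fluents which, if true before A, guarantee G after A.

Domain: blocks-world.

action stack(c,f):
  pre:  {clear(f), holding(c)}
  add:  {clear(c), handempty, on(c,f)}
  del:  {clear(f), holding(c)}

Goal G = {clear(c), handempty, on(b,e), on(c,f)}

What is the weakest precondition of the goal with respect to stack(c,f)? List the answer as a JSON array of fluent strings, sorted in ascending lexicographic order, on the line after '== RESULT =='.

Regress:
  G ∩ del = {}  (empty — regression defined)
  G \ add = {clear(c), handempty, on(b,e), on(c,f)} \ {clear(c), handempty, on(c,f)} = {on(b,e)}
  ∪ pre   = {on(b,e)} ∪ {clear(f), holding(c)}
          = {clear(f), holding(c), on(b,e)}

== RESULT ==
["clear(f)", "holding(c)", "on(b,e)"]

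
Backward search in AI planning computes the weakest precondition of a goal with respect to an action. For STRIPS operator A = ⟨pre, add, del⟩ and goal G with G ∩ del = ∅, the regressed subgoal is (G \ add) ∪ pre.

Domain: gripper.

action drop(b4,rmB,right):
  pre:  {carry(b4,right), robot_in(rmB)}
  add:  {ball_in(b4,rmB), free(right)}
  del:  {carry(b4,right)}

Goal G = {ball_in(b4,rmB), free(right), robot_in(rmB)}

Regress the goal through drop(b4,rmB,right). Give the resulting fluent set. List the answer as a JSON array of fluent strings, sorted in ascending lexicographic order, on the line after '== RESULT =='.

Compute (G \ add) ∪ pre:
  G ∩ del = {}  (empty — regression defined)
  G \ add = {ball_in(b4,rmB), free(right), robot_in(rmB)} \ {ball_in(b4,rmB), free(right)} = {robot_in(rmB)}
  ∪ pre   = {robot_in(rmB)} ∪ {carry(b4,right), robot_in(rmB)}
          = {carry(b4,right), robot_in(rmB)}

== RESULT ==
["carry(b4,right)", "robot_in(rmB)"]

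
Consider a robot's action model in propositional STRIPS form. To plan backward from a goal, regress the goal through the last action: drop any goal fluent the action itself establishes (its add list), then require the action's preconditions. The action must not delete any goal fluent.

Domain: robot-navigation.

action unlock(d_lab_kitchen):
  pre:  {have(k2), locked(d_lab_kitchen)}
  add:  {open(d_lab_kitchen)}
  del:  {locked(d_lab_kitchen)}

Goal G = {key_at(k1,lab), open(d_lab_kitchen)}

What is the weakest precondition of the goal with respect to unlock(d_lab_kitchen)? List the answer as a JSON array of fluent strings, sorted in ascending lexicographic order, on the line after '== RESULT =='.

Compute (G \ add) ∪ pre:
  G ∩ del = {}  (empty — regression defined)
  G \ add = {key_at(k1,lab), open(d_lab_kitchen)} \ {open(d_lab_kitchen)} = {key_at(k1,lab)}
  ∪ pre   = {key_at(k1,lab)} ∪ {have(k2), locked(d_lab_kitchen)}
          = {have(k2), key_at(k1,lab), locked(d_lab_kitchen)}

== RESULT ==
["have(k2)", "key_at(k1,lab)", "locked(d_lab_kitchen)"]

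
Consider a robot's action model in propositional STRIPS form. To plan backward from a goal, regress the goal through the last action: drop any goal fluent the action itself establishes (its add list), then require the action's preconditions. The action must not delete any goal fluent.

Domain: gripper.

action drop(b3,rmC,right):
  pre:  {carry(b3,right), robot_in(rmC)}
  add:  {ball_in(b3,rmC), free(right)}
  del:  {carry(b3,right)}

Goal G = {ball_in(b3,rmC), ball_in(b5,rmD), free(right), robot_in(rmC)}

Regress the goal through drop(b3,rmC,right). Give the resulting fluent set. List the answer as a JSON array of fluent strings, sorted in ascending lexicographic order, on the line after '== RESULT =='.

Compute (G \ add) ∪ pre:
  G ∩ del = {}  (empty — regression defined)
  G \ add = {ball_in(b3,rmC), ball_in(b5,rmD), free(right), robot_in(rmC)} \ {ball_in(b3,rmC), free(right)} = {ball_in(b5,rmD), robot_in(rmC)}
  ∪ pre   = {ball_in(b5,rmD), robot_in(rmC)} ∪ {carry(b3,right), robot_in(rmC)}
          = {ball_in(b5,rmD), carry(b3,right), robot_in(rmC)}

== RESULT ==
["ball_in(b5,rmD)", "carry(b3,right)", "robot_in(rmC)"]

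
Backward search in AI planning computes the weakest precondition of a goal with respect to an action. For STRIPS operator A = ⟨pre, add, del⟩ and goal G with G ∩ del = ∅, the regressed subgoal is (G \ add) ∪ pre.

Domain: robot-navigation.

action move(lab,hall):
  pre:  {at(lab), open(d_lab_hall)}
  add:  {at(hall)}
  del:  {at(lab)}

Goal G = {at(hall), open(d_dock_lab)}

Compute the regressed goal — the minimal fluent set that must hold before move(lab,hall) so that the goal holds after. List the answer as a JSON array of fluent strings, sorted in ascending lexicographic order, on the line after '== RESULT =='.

Compute (G \ add) ∪ pre:
  G ∩ del = {}  (empty — regression defined)
  G \ add = {at(hall), open(d_dock_lab)} \ {at(hall)} = {open(d_dock_lab)}
  ∪ pre   = {open(d_dock_lab)} ∪ {at(lab), open(d_lab_hall)}
          = {at(lab), open(d_dock_lab), open(d_lab_hall)}

== RESULT ==
["at(lab)", "open(d_dock_lab)", "open(d_lab_hall)"]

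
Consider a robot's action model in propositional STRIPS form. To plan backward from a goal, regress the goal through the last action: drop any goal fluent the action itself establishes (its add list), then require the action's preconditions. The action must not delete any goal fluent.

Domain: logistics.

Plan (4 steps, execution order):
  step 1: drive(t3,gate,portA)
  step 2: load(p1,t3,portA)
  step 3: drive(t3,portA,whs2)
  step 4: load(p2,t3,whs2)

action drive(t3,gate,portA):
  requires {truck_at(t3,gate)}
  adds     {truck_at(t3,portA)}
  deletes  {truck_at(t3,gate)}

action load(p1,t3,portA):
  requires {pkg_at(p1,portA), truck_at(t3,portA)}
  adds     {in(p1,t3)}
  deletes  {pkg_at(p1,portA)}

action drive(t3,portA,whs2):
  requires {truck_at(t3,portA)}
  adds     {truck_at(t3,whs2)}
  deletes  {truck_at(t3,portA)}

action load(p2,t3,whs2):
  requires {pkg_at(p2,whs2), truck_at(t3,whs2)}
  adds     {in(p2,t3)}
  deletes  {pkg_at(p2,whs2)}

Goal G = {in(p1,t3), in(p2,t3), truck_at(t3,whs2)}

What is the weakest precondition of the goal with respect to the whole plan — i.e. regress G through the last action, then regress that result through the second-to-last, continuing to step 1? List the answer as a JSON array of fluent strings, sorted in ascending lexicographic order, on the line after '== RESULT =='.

Regress step by step:
  through step 4 (load(p2,t3,whs2)): drop {in(p2,t3)}, keep {in(p1,t3), truck_at(t3,whs2)}, require {pkg_at(p2,whs2), truck_at(t3,whs2)}
    → {in(p1,t3), pkg_at(p2,whs2), truck_at(t3,whs2)}
  through step 3 (drive(t3,portA,whs2)): drop {truck_at(t3,whs2)}, keep {in(p1,t3), pkg_at(p2,whs2)}, require {truck_at(t3,portA)}
    → {in(p1,t3), pkg_at(p2,whs2), truck_at(t3,portA)}
  through step 2 (load(p1,t3,portA)): drop {in(p1,t3)}, keep {pkg_at(p2,whs2), truck_at(t3,portA)}, require {pkg_at(p1,portA), truck_at(t3,portA)}
    → {pkg_at(p1,portA), pkg_at(p2,whs2), truck_at(t3,portA)}
  through step 1 (drive(t3,gate,portA)): drop {truck_at(t3,portA)}, keep {pkg_at(p1,portA), pkg_at(p2,whs2)}, require {truck_at(t3,gate)}
    → {pkg_at(p1,portA), pkg_at(p2,whs2), truck_at(t3,gate)}

== RESULT ==
["pkg_at(p1,portA)", "pkg_at(p2,whs2)", "truck_at(t3,gate)"]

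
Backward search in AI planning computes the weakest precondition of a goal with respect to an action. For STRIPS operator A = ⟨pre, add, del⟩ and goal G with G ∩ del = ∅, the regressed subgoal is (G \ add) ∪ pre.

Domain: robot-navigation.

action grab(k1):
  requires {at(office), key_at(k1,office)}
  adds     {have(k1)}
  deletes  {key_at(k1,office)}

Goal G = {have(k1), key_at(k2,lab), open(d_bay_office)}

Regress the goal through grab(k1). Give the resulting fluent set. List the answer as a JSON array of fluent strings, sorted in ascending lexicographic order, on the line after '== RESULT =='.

Regress:
  G ∩ del = {}  (empty — regression defined)
  G \ add = {have(k1), key_at(k2,lab), open(d_bay_office)} \ {have(k1)} = {key_at(k2,lab), open(d_bay_office)}
  ∪ pre   = {key_at(k2,lab), open(d_bay_office)} ∪ {at(office), key_at(k1,office)}
          = {at(office), key_at(k1,office), key_at(k2,lab), open(d_bay_office)}

== RESULT ==
["at(office)", "key_at(k1,office)", "key_at(k2,lab)", "open(d_bay_office)"]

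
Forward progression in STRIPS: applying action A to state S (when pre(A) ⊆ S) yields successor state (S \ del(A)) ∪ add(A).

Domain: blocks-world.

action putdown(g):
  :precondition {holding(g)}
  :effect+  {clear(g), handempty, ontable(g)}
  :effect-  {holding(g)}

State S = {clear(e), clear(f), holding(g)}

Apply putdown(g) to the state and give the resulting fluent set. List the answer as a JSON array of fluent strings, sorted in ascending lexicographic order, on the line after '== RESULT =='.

Progress:
  pre ⊆ S: {holding(g)} ⊆ S  — applicable
  S \ del = {clear(e), clear(f)}
  ∪ add   = {clear(e), clear(f), clear(g), handempty, ontable(g)}

== RESULT ==
["clear(e)", "clear(f)", "clear(g)", "handempty", "ontable(g)"]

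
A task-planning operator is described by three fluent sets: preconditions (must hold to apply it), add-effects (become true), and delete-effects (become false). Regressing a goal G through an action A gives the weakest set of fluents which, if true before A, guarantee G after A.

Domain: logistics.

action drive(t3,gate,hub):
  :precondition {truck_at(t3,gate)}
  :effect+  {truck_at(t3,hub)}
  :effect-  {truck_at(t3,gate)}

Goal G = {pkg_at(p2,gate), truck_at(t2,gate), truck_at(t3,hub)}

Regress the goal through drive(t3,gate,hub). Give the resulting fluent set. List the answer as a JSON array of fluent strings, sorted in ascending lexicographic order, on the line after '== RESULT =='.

Regress:
  G ∩ del = {}  (empty — regression defined)
  G \ add = {pkg_at(p2,gate), truck_at(t2,gate), truck_at(t3,hub)} \ {truck_at(t3,hub)} = {pkg_at(p2,gate), truck_at(t2,gate)}
  ∪ pre   = {pkg_at(p2,gate), truck_at(t2,gate)} ∪ {truck_at(t3,gate)}
          = {pkg_at(p2,gate), truck_at(t2,gate), truck_at(t3,gate)}

== RESULT ==
["pkg_at(p2,gate)", "truck_at(t2,gate)", "truck_at(t3,gate)"]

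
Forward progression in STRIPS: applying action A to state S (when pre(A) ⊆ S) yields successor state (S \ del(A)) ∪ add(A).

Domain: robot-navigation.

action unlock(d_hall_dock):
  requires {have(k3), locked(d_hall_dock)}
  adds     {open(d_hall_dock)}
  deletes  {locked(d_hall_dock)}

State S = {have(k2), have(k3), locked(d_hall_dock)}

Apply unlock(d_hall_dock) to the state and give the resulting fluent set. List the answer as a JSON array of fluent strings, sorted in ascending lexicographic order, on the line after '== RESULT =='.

Progress:
  pre ⊆ S: {have(k3), locked(d_hall_dock)} ⊆ S  — applicable
  S \ del = {have(k2), have(k3)}
  ∪ add   = {have(k2), have(k3), open(d_hall_dock)}

== RESULT ==
["have(k2)", "have(k3)", "open(d_hall_dock)"]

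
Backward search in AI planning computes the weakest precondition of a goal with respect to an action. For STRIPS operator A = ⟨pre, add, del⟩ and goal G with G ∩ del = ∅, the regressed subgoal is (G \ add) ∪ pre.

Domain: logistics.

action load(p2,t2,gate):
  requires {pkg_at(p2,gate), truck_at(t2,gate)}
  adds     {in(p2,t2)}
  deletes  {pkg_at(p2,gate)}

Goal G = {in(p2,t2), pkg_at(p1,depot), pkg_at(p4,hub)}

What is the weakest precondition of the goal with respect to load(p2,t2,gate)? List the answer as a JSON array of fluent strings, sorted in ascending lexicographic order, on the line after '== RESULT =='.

Regress:
  G ∩ del = {}  (empty — regression defined)
  G \ add = {in(p2,t2), pkg_at(p1,depot), pkg_at(p4,hub)} \ {in(p2,t2)} = {pkg_at(p1,depot), pkg_at(p4,hub)}
  ∪ pre   = {pkg_at(p1,depot), pkg_at(p4,hub)} ∪ {pkg_at(p2,gate), truck_at(t2,gate)}
          = {pkg_at(p1,depot), pkg_at(p2,gate), pkg_at(p4,hub), truck_at(t2,gate)}

== RESULT ==
["pkg_at(p1,depot)", "pkg_at(p2,gate)", "pkg_at(p4,hub)", "truck_at(t2,gate)"]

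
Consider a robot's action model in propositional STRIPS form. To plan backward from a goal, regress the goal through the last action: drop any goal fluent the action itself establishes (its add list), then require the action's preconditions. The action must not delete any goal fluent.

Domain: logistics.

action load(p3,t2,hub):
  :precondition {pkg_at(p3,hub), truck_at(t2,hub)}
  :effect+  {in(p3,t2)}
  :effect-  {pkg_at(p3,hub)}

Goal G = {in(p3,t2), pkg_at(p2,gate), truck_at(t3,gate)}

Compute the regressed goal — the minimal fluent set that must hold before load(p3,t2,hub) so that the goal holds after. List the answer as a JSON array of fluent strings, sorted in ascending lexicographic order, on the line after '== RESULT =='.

Compute (G \ add) ∪ pre:
  G ∩ del = {}  (empty — regression defined)
  G \ add = {in(p3,t2), pkg_at(p2,gate), truck_at(t3,gate)} \ {in(p3,t2)} = {pkg_at(p2,gate), truck_at(t3,gate)}
  ∪ pre   = {pkg_at(p2,gate), truck_at(t3,gate)} ∪ {pkg_at(p3,hub), truck_at(t2,hub)}
          = {pkg_at(p2,gate), pkg_at(p3,hub), truck_at(t2,hub), truck_at(t3,gate)}

== RESULT ==
["pkg_at(p2,gate)", "pkg_at(p3,hub)", "truck_at(t2,hub)", "truck_at(t3,gate)"]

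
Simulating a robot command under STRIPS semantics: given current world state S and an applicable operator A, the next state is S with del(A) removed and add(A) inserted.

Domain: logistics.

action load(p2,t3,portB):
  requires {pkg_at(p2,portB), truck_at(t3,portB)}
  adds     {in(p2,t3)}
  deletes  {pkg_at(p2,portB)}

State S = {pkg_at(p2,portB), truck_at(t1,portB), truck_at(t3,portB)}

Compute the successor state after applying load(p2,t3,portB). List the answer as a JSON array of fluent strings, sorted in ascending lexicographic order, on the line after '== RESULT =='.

Compute (S \ del) ∪ add:
  pre ⊆ S: {pkg_at(p2,portB), truck_at(t3,portB)} ⊆ S  — applicable
  S \ del = {truck_at(t1,portB), truck_at(t3,portB)}
  ∪ add   = {in(p2,t3), truck_at(t1,portB), truck_at(t3,portB)}

== RESULT ==
["in(p2,t3)", "truck_at(t1,portB)", "truck_at(t3,portB)"]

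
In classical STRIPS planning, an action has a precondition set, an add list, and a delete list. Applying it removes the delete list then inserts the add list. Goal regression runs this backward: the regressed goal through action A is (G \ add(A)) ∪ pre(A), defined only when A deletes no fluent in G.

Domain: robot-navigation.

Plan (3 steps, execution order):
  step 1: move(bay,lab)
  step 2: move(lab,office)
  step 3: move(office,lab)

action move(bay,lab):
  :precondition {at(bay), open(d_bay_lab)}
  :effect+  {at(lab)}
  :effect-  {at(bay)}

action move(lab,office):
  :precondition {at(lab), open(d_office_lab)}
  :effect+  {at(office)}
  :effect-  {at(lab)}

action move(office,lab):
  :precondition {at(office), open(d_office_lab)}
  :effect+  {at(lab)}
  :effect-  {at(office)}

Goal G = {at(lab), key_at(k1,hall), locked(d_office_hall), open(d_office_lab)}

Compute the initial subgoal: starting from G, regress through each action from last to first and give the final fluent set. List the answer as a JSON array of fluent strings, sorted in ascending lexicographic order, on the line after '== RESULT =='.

Regress step by step:
  through step 3 (move(office,lab)): drop {at(lab)}, keep {key_at(k1,hall), locked(d_office_hall), open(d_office_lab)}, require {at(office), open(d_office_lab)}
    → {at(office), key_at(k1,hall), locked(d_office_hall), open(d_office_lab)}
  through step 2 (move(lab,office)): drop {at(office)}, keep {key_at(k1,hall), locked(d_office_hall), open(d_office_lab)}, require {at(lab), open(d_office_lab)}
    → {at(lab), key_at(k1,hall), locked(d_office_hall), open(d_office_lab)}
  through step 1 (move(bay,lab)): drop {at(lab)}, keep {key_at(k1,hall), locked(d_office_hall), open(d_office_lab)}, require {at(bay), open(d_bay_lab)}
    → {at(bay), key_at(k1,hall), locked(d_office_hall), open(d_bay_lab), open(d_office_lab)}

== RESULT ==
["at(bay)", "key_at(k1,hall)", "locked(d_office_hall)", "open(d_bay_lab)", "open(d_office_lab)"]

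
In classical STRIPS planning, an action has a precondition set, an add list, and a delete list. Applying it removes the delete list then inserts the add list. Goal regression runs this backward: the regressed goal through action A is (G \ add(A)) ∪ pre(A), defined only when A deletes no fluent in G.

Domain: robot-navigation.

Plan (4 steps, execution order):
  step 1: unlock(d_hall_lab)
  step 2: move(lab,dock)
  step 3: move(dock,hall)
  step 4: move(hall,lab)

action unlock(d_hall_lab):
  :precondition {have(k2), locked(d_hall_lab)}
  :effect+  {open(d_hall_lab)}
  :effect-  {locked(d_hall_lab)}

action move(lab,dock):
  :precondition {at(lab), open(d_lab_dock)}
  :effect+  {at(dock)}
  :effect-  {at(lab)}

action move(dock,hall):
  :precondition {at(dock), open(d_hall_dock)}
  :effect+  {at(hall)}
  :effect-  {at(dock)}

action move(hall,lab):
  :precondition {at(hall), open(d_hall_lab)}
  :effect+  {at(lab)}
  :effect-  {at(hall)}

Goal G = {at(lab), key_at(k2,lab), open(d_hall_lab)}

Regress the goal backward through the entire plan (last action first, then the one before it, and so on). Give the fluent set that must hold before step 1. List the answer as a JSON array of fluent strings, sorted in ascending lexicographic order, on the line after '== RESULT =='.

Work backward from the goal:
  through step 4 (move(hall,lab)): drop {at(lab)}, keep {key_at(k2,lab), open(d_hall_lab)}, require {at(hall), open(d_hall_lab)}
    → {at(hall), key_at(k2,lab), open(d_hall_lab)}
  through step 3 (move(dock,hall)): drop {at(hall)}, keep {key_at(k2,lab), open(d_hall_lab)}, require {at(dock), open(d_hall_dock)}
    → {at(dock), key_at(k2,lab), open(d_hall_dock), open(d_hall_lab)}
  through step 2 (move(lab,dock)): drop {at(dock)}, keep {key_at(k2,lab), open(d_hall_dock), open(d_hall_lab)}, require {at(lab), open(d_lab_dock)}
    → {at(lab), key_at(k2,lab), open(d_hall_dock), open(d_hall_lab), open(d_lab_dock)}
  through step 1 (unlock(d_hall_lab)): drop {open(d_hall_lab)}, keep {at(lab), key_at(k2,lab), open(d_hall_dock), open(d_lab_dock)}, require {have(k2), locked(d_hall_lab)}
    → {at(lab), have(k2), key_at(k2,lab), locked(d_hall_lab), open(d_hall_dock), open(d_lab_dock)}

== RESULT ==
["at(lab)", "have(k2)", "key_at(k2,lab)", "locked(d_hall_lab)", "open(d_hall_dock)", "open(d_lab_dock)"]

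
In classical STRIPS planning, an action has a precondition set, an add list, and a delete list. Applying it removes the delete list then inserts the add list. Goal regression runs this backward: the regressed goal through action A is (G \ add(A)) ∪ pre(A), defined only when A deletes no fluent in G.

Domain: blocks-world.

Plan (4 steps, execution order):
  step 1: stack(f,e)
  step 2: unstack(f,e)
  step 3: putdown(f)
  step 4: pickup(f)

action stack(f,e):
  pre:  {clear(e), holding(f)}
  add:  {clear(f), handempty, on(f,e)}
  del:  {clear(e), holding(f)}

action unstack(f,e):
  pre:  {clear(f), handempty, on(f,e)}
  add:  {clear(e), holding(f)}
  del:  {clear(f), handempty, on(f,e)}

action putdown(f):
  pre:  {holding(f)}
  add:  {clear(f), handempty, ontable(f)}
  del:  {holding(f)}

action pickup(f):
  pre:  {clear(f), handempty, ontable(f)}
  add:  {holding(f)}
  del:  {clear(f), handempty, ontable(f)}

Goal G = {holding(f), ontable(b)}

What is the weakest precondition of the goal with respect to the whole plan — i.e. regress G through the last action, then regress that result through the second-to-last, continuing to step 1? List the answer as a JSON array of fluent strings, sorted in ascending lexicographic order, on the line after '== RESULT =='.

Work backward from the goal:
  through step 4 (pickup(f)): drop {holding(f)}, keep {ontable(b)}, require {clear(f), handempty, ontable(f)}
    → {clear(f), handempty, ontable(b), ontable(f)}
  through step 3 (putdown(f)): drop {clear(f), handempty, ontable(f)}, keep {ontable(b)}, require {holding(f)}
    → {holding(f), ontable(b)}
  through step 2 (unstack(f,e)): drop {holding(f)}, keep {ontable(b)}, require {clear(f), handempty, on(f,e)}
    → {clear(f), handempty, on(f,e), ontable(b)}
  through step 1 (stack(f,e)): drop {clear(f), handempty, on(f,e)}, keep {ontable(b)}, require {clear(e), holding(f)}
    → {clear(e), holding(f), ontable(b)}

== RESULT ==
["clear(e)", "holding(f)", "ontable(b)"]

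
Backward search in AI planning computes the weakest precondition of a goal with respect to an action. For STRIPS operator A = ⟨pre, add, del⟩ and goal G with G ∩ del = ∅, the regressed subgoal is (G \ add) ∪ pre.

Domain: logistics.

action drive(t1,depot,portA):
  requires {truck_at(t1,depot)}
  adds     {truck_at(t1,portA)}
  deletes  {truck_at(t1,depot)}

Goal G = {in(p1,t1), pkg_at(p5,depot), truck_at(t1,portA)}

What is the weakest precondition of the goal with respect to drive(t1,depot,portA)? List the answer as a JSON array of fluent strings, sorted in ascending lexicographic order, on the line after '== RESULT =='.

Regress:
  G ∩ del = {}  (empty — regression defined)
  G \ add = {in(p1,t1), pkg_at(p5,depot), truck_at(t1,portA)} \ {truck_at(t1,portA)} = {in(p1,t1), pkg_at(p5,depot)}
  ∪ pre   = {in(p1,t1), pkg_at(p5,depot)} ∪ {truck_at(t1,depot)}
          = {in(p1,t1), pkg_at(p5,depot), truck_at(t1,depot)}

== RESULT ==
["in(p1,t1)", "pkg_at(p5,depot)", "truck_at(t1,depot)"]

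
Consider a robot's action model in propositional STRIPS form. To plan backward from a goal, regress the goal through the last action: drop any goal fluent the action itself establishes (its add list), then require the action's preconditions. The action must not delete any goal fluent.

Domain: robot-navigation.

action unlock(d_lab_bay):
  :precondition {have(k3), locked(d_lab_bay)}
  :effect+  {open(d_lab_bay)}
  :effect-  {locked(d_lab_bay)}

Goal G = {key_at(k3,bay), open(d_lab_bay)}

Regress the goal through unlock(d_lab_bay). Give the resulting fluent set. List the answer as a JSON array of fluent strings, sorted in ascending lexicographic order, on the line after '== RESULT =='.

Regress:
  G ∩ del = {}  (empty — regression defined)
  G \ add = {key_at(k3,bay), open(d_lab_bay)} \ {open(d_lab_bay)} = {key_at(k3,bay)}
  ∪ pre   = {key_at(k3,bay)} ∪ {have(k3), locked(d_lab_bay)}
          = {have(k3), key_at(k3,bay), locked(d_lab_bay)}

== RESULT ==
["have(k3)", "key_at(k3,bay)", "locked(d_lab_bay)"]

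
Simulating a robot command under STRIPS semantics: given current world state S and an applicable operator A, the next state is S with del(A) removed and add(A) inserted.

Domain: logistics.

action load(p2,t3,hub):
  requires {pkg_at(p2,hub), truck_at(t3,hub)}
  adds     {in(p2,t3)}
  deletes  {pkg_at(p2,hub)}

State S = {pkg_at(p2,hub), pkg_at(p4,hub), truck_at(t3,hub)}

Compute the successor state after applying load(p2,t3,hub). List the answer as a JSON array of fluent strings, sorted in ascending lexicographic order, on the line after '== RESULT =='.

Progress:
  pre ⊆ S: {pkg_at(p2,hub), truck_at(t3,hub)} ⊆ S  — applicable
  S \ del = {pkg_at(p4,hub), truck_at(t3,hub)}
  ∪ add   = {in(p2,t3), pkg_at(p4,hub), truck_at(t3,hub)}

== RESULT ==
["in(p2,t3)", "pkg_at(p4,hub)", "truck_at(t3,hub)"]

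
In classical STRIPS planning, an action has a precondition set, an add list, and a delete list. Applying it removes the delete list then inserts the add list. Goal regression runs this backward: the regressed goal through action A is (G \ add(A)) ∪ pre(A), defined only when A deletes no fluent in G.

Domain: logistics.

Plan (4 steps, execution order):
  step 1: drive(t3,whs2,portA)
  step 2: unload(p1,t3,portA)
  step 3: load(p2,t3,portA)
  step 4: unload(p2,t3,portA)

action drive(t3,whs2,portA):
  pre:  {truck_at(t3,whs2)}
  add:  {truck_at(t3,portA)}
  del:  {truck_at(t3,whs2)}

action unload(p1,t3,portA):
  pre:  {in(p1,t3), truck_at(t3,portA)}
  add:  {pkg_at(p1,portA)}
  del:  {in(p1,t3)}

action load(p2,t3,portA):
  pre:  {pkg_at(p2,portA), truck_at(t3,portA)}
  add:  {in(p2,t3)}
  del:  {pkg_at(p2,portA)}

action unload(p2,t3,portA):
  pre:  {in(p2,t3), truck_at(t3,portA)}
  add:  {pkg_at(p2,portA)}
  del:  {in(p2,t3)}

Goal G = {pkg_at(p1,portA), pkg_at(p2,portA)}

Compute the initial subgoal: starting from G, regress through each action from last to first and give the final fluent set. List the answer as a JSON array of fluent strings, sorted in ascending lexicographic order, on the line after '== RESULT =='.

Work backward from the goal:
  through step 4 (unload(p2,t3,portA)): drop {pkg_at(p2,portA)}, keep {pkg_at(p1,portA)}, require {in(p2,t3), truck_at(t3,portA)}
    → {in(p2,t3), pkg_at(p1,portA), truck_at(t3,portA)}
  through step 3 (load(p2,t3,portA)): drop {in(p2,t3)}, keep {pkg_at(p1,portA), truck_at(t3,portA)}, require {pkg_at(p2,portA), truck_at(t3,portA)}
    → {pkg_at(p1,portA), pkg_at(p2,portA), truck_at(t3,portA)}
  through step 2 (unload(p1,t3,portA)): drop {pkg_at(p1,portA)}, keep {pkg_at(p2,portA), truck_at(t3,portA)}, require {in(p1,t3), truck_at(t3,portA)}
    → {in(p1,t3), pkg_at(p2,portA), truck_at(t3,portA)}
  through step 1 (drive(t3,whs2,portA)): drop {truck_at(t3,portA)}, keep {in(p1,t3), pkg_at(p2,portA)}, require {truck_at(t3,whs2)}
    → {in(p1,t3), pkg_at(p2,portA), truck_at(t3,whs2)}

== RESULT ==
["in(p1,t3)", "pkg_at(p2,portA)", "truck_at(t3,whs2)"]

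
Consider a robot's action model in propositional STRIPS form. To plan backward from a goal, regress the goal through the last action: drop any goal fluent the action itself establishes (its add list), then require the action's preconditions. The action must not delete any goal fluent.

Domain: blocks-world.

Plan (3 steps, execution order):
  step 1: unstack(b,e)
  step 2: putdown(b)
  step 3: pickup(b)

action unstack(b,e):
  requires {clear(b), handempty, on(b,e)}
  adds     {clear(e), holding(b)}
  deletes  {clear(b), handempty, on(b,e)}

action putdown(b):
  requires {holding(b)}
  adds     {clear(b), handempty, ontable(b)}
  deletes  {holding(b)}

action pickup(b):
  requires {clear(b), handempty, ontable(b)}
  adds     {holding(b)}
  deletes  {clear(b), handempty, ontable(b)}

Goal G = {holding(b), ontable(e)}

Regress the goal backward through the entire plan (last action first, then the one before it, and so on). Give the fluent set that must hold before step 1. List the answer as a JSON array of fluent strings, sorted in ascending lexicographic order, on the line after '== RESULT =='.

Work backward from the goal:
  through step 3 (pickup(b)): drop {holding(b)}, keep {ontable(e)}, require {clear(b), handempty, ontable(b)}
    → {clear(b), handempty, ontable(b), ontable(e)}
  through step 2 (putdown(b)): drop {clear(b), handempty, ontable(b)}, keep {ontable(e)}, require {holding(b)}
    → {holding(b), ontable(e)}
  through step 1 (unstack(b,e)): drop {holding(b)}, keep {ontable(e)}, require {clear(b), handempty, on(b,e)}
    → {clear(b), handempty, on(b,e), ontable(e)}

== RESULT ==
["clear(b)", "handempty", "on(b,e)", "ontable(e)"]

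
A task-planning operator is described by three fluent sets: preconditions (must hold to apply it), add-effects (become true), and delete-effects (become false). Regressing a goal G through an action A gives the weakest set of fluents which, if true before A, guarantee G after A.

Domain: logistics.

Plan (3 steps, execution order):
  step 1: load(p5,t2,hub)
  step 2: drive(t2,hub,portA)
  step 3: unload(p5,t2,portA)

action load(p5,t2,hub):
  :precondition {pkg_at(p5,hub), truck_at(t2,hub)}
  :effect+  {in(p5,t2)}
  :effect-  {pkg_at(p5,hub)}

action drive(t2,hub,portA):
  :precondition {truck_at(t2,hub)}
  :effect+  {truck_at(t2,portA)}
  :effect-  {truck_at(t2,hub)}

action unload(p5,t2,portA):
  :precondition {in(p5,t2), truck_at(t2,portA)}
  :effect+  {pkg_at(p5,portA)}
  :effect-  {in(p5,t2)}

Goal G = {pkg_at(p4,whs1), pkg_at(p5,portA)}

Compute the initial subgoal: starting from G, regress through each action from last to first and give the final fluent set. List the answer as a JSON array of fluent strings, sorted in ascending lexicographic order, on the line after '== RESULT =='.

Work backward from the goal:
  through step 3 (unload(p5,t2,portA)): drop {pkg_at(p5,portA)}, keep {pkg_at(p4,whs1)}, require {in(p5,t2), truck_at(t2,portA)}
    → {in(p5,t2), pkg_at(p4,whs1), truck_at(t2,portA)}
  through step 2 (drive(t2,hub,portA)): drop {truck_at(t2,portA)}, keep {in(p5,t2), pkg_at(p4,whs1)}, require {truck_at(t2,hub)}
    → {in(p5,t2), pkg_at(p4,whs1), truck_at(t2,hub)}
  through step 1 (load(p5,t2,hub)): drop {in(p5,t2)}, keep {pkg_at(p4,whs1), truck_at(t2,hub)}, require {pkg_at(p5,hub), truck_at(t2,hub)}
    → {pkg_at(p4,whs1), pkg_at(p5,hub), truck_at(t2,hub)}

== RESULT ==
["pkg_at(p4,whs1)", "pkg_at(p5,hub)", "truck_at(t2,hub)"]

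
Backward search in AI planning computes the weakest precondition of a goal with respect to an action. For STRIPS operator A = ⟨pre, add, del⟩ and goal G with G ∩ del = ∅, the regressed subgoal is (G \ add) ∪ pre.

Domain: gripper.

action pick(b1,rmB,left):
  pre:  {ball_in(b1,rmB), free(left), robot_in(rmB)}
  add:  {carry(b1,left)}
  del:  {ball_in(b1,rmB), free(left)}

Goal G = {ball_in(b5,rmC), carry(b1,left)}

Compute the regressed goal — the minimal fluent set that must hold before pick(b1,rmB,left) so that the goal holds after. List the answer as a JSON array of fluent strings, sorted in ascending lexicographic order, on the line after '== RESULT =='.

Compute (G \ add) ∪ pre:
  G ∩ del = {}  (empty — regression defined)
  G \ add = {ball_in(b5,rmC), carry(b1,left)} \ {carry(b1,left)} = {ball_in(b5,rmC)}
  ∪ pre   = {ball_in(b5,rmC)} ∪ {ball_in(b1,rmB), free(left), robot_in(rmB)}
          = {ball_in(b1,rmB), ball_in(b5,rmC), free(left), robot_in(rmB)}

== RESULT ==
["ball_in(b1,rmB)", "ball_in(b5,rmC)", "free(left)", "robot_in(rmB)"]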